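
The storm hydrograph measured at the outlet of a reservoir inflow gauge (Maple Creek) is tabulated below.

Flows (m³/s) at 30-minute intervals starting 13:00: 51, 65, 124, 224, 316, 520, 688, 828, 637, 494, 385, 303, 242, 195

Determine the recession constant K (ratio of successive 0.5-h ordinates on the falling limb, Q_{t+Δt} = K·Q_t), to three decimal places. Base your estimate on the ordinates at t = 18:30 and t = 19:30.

K ≈ 0.802

Using the recession-limb readings at t = 18:30 and t = 19:30: Q falls from 303 to 195 m³/s over 2 intervals.
K = (Q₂/Q₁)^(1/2) = (195/303)^(1/2) = 0.802.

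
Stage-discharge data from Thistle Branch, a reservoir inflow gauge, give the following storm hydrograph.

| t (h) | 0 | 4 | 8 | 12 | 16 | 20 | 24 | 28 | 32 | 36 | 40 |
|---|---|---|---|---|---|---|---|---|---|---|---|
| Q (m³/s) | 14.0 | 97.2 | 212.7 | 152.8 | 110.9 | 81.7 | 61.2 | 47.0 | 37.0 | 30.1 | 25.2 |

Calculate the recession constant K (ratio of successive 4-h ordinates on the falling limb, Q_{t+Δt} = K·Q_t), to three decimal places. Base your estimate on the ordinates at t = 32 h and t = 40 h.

Using the recession-limb readings at t = 32 h and t = 40 h: Q falls from 37.0 to 25.2 m³/s over 2 intervals.
K = (Q₂/Q₁)^(1/2) = (25.2/37.0)^(1/2) = 0.825.

K ≈ 0.825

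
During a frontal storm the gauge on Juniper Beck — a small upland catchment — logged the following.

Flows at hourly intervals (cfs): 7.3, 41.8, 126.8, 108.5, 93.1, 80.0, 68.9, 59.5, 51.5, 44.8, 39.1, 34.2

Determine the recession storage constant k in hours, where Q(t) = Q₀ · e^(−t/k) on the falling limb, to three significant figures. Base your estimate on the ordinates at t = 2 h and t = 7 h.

k ≈ 6.61 h

On the falling limb, Q drops from 126.8 to 59.5 cfs between t = 2 h and t = 7 h (Δt = 5 h).
k = −Δt / ln(Q₂/Q₁) = −5 / ln(59.5/126.8) = 6.61 h.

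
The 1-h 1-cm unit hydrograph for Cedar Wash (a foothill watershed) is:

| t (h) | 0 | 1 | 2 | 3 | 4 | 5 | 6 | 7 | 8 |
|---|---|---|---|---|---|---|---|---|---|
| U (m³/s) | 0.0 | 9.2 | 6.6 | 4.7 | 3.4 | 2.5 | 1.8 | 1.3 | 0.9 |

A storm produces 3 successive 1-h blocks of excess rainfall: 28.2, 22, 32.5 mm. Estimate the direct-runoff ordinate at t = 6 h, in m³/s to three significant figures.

Q ≈ 21.6 m³/s

By discrete convolution, Q_j = Σ (P_i / 10 mm) · U_{j−i}.
At t = 6 h (j=6): Q = (28.2/10)·1.8 + (22/10)·2.5 + (32.5/10)·3.4 = 21.6 m³/s.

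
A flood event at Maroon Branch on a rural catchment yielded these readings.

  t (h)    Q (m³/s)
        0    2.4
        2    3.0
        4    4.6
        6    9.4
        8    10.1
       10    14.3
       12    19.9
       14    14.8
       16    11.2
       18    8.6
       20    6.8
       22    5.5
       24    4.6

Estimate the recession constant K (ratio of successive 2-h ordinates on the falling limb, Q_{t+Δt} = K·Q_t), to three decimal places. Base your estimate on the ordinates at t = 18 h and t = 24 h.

K ≈ 0.812

Using the recession-limb readings at t = 18 h and t = 24 h: Q falls from 8.6 to 4.6 m³/s over 3 intervals.
K = (Q₂/Q₁)^(1/3) = (4.6/8.6)^(1/3) = 0.812.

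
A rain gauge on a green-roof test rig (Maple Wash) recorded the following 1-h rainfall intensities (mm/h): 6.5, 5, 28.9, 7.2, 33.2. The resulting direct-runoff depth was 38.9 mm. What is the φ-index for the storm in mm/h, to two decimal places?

Only the 2 blocks with intensity above φ contribute runoff: 28.9, 33.2 mm/h.
Σ(I−φ)·Δt = d  ⇒  (28.9+33.2 − 2φ)·1 = 38.9
φ = (62.10 − 38.9/1) / 2 = 11.60 mm/h.

φ ≈ 11.60 mm/h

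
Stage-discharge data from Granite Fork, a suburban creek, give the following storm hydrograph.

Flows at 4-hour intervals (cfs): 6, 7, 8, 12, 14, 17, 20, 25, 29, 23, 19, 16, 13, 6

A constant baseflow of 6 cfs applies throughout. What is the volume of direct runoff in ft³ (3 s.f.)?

Direct-runoff ordinates (Q − Q_b): 0.0, 1.0, 2.0, 6.0, 8.0, 11.0, 14.0, 19.0, 23.0, 17.0, 13.0, 10.0, 7.0, 0.0 cfs.
ΣQ_DR = 131.0 cfs.
With Δt = 4 h = 14400 s, V = ΣQ_DR · Δt = 131.0 × 14400 = 1.89 × 10^6 ft³.

V ≈ 1.89 × 10^6 ft³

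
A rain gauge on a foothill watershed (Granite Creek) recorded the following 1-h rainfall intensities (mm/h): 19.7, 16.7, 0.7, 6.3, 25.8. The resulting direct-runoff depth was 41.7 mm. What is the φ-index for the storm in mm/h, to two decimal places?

φ ≈ 6.83 mm/h

Only the 3 blocks with intensity above φ contribute runoff: 19.7, 16.7, 25.8 mm/h.
Σ(I−φ)·Δt = d  ⇒  (19.7+16.7+25.8 − 3φ)·1 = 41.7
φ = (62.20 − 41.7/1) / 3 = 6.83 mm/h.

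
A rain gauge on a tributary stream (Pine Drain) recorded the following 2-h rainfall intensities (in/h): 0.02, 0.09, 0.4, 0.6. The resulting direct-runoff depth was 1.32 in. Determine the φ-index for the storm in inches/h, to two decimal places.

Only the 2 blocks with intensity above φ contribute runoff: 0.4, 0.6 in/h.
Σ(I−φ)·Δt = d  ⇒  (0.4+0.6 − 2φ)·2 = 1.32
φ = (1.000 − 1.32/2) / 2 = 0.17 in/h.

φ ≈ 0.17 in/h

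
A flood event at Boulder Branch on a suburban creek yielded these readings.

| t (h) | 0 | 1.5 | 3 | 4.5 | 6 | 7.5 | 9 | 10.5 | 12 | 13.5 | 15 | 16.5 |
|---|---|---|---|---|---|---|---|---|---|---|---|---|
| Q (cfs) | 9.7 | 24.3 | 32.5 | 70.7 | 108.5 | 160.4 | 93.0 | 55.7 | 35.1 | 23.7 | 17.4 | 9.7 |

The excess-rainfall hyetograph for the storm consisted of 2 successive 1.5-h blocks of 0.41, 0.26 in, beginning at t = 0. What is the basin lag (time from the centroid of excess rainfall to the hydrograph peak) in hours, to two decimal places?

Centroid of excess rainfall: t_c = Σ P_i·t̄_i / ΣP_i = 1.3321 h (block centres at 0.75, 2.25 h).
Hydrograph peak occurs at t = 7.5 h, so basin lag t_L = 7.5 − 1.3321 = 6.17 h.

t_L ≈ 6.17 h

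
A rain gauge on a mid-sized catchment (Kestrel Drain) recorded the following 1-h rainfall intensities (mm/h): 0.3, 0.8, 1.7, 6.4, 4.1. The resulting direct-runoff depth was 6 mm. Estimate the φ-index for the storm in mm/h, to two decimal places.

Only the 2 blocks with intensity above φ contribute runoff: 6.4, 4.1 mm/h.
Σ(I−φ)·Δt = d  ⇒  (6.4+4.1 − 2φ)·1 = 6
φ = (10.50 − 6/1) / 2 = 2.25 mm/h.

φ ≈ 2.25 mm/h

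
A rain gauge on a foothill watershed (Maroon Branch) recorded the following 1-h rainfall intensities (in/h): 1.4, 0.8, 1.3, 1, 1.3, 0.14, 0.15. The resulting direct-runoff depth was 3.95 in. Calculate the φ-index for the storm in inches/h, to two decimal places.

φ ≈ 0.37 in/h

Only the 5 blocks with intensity above φ contribute runoff: 1.4, 0.8, 1.3, 1, 1.3 in/h.
Σ(I−φ)·Δt = d  ⇒  (1.4+0.8+1.3+1+1.3 − 5φ)·1 = 3.95
φ = (5.800 − 3.95/1) / 5 = 0.37 in/h.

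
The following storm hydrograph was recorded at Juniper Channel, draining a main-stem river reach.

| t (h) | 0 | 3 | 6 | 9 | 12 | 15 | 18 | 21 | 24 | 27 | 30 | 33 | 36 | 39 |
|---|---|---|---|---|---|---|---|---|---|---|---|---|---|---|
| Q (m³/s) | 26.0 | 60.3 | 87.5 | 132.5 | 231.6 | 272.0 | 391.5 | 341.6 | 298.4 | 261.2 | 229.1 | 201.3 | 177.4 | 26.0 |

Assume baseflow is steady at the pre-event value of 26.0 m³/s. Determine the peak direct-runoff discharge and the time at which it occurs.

Subtracting baseflow gives direct-runoff ordinates: 0.0, 34.3, 61.5, 106.5, 205.6, 246.0, 365.5, 315.6, 272.4, 235.2, 203.1, 175.3, 151.4, 0.0 m³/s.
The maximum is 365.5 m³/s, occurring at the reading for t = 18 h.

Q_p = 365.5 m³/s at t = 18 h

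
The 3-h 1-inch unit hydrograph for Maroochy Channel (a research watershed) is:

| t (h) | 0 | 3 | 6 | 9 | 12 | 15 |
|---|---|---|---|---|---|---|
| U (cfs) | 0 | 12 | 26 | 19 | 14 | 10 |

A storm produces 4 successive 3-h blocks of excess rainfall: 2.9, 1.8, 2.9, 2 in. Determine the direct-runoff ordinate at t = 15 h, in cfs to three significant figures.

By discrete convolution, Q_j = Σ (P_i / 1 in) · U_{j−i}.
At t = 15 h (j=5): Q = (2.9/1)·10 + (1.8/1)·14 + (2.9/1)·19 + (2/1)·26 = 161 cfs.

Q ≈ 161 cfs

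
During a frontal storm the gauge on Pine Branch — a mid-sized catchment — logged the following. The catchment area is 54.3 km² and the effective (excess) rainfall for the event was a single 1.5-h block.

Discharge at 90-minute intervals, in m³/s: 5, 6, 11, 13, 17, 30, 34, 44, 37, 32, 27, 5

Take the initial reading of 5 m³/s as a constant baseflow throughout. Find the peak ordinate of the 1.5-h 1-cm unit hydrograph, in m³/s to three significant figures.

U_p ≈ 19.5 m³/s

Direct runoff: 0.0, 1.0, 6.0, 8.0, 12.0, 25.0, 29.0, 39.0, 32.0, 27.0, 22.0, 0.0 m³/s; ΣQ_DR = 201.0 m³/s, peak = 39.0 m³/s.
Runoff depth d = ΣQ_DR·Δt / A = 201.0 × 5400 / (54.3 km²) = 19.99 mm.
The 1-cm UH is the DRH scaled by (10 mm)/d, so U_p = 39.0 × 10/19.99 = 19.5 m³/s.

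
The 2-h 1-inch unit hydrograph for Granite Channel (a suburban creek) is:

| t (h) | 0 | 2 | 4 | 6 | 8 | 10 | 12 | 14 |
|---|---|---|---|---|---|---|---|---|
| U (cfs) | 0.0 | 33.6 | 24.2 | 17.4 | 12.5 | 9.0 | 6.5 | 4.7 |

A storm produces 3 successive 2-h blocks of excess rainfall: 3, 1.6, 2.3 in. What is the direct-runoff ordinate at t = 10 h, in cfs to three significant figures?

Q ≈ 87.0 cfs

By discrete convolution, Q_j = Σ (P_i / 1 in) · U_{j−i}.
At t = 10 h (j=5): Q = (3/1)·9.0 + (1.6/1)·12.5 + (2.3/1)·17.4 = 87.0 cfs.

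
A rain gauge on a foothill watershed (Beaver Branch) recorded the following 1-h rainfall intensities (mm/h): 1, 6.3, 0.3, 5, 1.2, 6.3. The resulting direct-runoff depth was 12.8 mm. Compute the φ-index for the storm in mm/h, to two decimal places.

Only the 3 blocks with intensity above φ contribute runoff: 6.3, 5, 6.3 mm/h.
Σ(I−φ)·Δt = d  ⇒  (6.3+5+6.3 − 3φ)·1 = 12.8
φ = (17.60 − 12.8/1) / 3 = 1.60 mm/h.

φ ≈ 1.60 mm/h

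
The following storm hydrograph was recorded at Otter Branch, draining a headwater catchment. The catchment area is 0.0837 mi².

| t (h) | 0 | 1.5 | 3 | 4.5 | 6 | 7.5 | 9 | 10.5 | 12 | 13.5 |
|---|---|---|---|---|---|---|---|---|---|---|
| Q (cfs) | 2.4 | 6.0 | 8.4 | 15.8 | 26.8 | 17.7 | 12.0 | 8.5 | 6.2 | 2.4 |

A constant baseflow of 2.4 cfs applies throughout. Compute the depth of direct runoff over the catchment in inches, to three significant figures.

Direct runoff: 0.0, 3.6, 6.0, 13.4, 24.4, 15.3, 9.6, 6.1, 3.8, 0.0 cfs; ΣQ_DR = 82.20 cfs.
V = ΣQ_DR · Δt = 82.20 × 5400 s = 4.439 × 10^5 ft³.
Over A = 0.0837 mi², depth = V / A = 2.28 in.

d ≈ 2.28 in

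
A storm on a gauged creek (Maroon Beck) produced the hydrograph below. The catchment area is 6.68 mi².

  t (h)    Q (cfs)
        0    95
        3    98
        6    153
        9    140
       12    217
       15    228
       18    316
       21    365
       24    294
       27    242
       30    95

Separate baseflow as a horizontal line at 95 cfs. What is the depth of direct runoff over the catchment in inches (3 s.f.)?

d ≈ 0.834 in

Direct runoff: 0.0, 3.0, 58.0, 45.0, 122.0, 133.0, 221.0, 270.0, 199.0, 147.0, 0.0 cfs; ΣQ_DR = 1198 cfs.
V = ΣQ_DR · Δt = 1198 × 10800 s = 1.294 × 10^7 ft³.
Over A = 6.68 mi², depth = V / A = 0.834 in.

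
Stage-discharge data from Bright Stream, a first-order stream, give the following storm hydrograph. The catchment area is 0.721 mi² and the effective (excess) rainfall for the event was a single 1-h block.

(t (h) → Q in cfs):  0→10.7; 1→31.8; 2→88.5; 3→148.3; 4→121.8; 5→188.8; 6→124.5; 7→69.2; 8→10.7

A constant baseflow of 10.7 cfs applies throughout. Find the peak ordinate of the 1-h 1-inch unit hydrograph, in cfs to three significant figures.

Direct runoff: 0.0, 21.1, 77.8, 137.6, 111.1, 178.1, 113.8, 58.5, 0.0 cfs; ΣQ_DR = 698.0 cfs, peak = 178.1 cfs.
Runoff depth d = ΣQ_DR·Δt / A = 698.0 × 3600 / (0.721 mi²) = 1.500 in.
The 1-inch UH is the DRH scaled by (1 in)/d, so U_p = 178.1 × 1/1.500 = 119 cfs.

U_p ≈ 119 cfs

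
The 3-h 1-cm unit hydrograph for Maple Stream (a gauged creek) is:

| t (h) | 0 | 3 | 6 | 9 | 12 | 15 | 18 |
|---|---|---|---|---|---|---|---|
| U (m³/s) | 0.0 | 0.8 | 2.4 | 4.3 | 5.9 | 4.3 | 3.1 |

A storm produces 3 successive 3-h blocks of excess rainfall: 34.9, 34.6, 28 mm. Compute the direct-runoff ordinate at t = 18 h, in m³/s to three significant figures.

By discrete convolution, Q_j = Σ (P_i / 10 mm) · U_{j−i}.
At t = 18 h (j=6): Q = (34.9/10)·3.1 + (34.6/10)·4.3 + (28/10)·5.9 = 42.2 m³/s.

Q ≈ 42.2 m³/s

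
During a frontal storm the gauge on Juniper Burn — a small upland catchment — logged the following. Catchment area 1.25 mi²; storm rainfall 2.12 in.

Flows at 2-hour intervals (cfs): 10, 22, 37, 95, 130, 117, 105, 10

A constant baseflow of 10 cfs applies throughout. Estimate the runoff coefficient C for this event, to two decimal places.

ΣQ_DR = 446.0 cfs; V = ΣQ_DR·Δt = 3.211 × 10^6 ft³.
Runoff depth d = V / A = 1.106 in.
C = d / P = 1.106 / 2.12 = 0.52.

C ≈ 0.52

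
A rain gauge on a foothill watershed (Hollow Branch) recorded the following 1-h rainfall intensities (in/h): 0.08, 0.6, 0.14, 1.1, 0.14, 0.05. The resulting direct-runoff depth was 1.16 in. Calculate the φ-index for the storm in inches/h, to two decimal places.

Only the 2 blocks with intensity above φ contribute runoff: 0.6, 1.1 in/h.
Σ(I−φ)·Δt = d  ⇒  (0.6+1.1 − 2φ)·1 = 1.16
φ = (1.700 − 1.16/1) / 2 = 0.27 in/h.

φ ≈ 0.27 in/h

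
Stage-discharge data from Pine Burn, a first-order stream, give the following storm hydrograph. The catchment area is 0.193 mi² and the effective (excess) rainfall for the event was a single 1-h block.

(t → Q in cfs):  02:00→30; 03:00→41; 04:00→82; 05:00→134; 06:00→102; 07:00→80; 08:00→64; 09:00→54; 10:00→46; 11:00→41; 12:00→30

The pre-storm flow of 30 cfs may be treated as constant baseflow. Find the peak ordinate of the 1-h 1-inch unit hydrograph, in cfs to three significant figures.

U_p ≈ 34.6 cfs

Direct runoff: 0.0, 11.0, 52.0, 104.0, 72.0, 50.0, 34.0, 24.0, 16.0, 11.0, 0.0 cfs; ΣQ_DR = 374.0 cfs, peak = 104.0 cfs.
Runoff depth d = ΣQ_DR·Δt / A = 374.0 × 3600 / (0.193 mi²) = 3.003 in.
The 1-inch UH is the DRH scaled by (1 in)/d, so U_p = 104.0 × 1/3.003 = 34.6 cfs.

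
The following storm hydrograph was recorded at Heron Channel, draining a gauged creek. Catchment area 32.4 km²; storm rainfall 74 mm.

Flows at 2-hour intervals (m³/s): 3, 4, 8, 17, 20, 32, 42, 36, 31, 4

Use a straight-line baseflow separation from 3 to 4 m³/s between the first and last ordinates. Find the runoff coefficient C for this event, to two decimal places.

C ≈ 0.49

ΣQ_DR = 162.0 m³/s; V = ΣQ_DR·Δt = 1.166 × 10^6 m³.
Runoff depth d = V / A = 36.00 mm.
C = d / P = 36.00 / 74 = 0.49.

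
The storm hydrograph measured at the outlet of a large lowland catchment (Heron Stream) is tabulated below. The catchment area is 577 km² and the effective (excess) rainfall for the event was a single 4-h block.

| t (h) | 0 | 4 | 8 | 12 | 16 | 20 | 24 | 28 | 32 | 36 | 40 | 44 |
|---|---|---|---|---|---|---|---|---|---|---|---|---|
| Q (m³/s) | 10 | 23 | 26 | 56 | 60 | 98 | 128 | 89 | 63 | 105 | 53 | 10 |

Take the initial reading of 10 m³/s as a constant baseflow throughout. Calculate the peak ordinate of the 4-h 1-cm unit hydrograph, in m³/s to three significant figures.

Direct runoff: 0.0, 13.0, 16.0, 46.0, 50.0, 88.0, 118.0, 79.0, 53.0, 95.0, 43.0, 0.0 m³/s; ΣQ_DR = 601.0 m³/s, peak = 118.0 m³/s.
Runoff depth d = ΣQ_DR·Δt / A = 601.0 × 14400 / (577 km²) = 15.00 mm.
The 1-cm UH is the DRH scaled by (10 mm)/d, so U_p = 118.0 × 10/15.00 = 78.7 m³/s.

U_p ≈ 78.7 m³/s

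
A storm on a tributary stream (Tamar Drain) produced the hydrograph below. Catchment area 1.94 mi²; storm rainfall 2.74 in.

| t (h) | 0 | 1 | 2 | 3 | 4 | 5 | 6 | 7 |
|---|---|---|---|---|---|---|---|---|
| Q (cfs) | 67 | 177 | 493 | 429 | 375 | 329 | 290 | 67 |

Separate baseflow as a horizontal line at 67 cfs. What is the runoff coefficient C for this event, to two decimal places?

ΣQ_DR = 1691 cfs; V = ΣQ_DR·Δt = 6.088 × 10^6 ft³.
Runoff depth d = V / A = 1.351 in.
C = d / P = 1.351 / 2.74 = 0.49.

C ≈ 0.49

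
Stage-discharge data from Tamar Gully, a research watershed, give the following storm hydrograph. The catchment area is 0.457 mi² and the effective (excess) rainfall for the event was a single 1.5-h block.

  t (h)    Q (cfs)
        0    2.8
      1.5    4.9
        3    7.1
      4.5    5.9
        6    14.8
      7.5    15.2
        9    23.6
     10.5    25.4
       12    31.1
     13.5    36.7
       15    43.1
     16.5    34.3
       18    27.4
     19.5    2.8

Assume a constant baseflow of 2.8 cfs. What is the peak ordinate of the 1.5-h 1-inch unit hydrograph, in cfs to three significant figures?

U_p ≈ 33.6 cfs

Direct runoff: 0.0, 2.1, 4.3, 3.1, 12.0, 12.4, 20.8, 22.6, 28.3, 33.9, 40.3, 31.5, 24.6, 0.0 cfs; ΣQ_DR = 235.9 cfs, peak = 40.3 cfs.
Runoff depth d = ΣQ_DR·Δt / A = 235.9 × 5400 / (0.457 mi²) = 1.200 in.
The 1-inch UH is the DRH scaled by (1 in)/d, so U_p = 40.3 × 1/1.200 = 33.6 cfs.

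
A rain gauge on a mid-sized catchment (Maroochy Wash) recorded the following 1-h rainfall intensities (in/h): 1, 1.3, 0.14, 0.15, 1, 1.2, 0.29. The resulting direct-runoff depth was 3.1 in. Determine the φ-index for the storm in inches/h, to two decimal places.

Only the 4 blocks with intensity above φ contribute runoff: 1, 1.3, 1, 1.2 in/h.
Σ(I−φ)·Δt = d  ⇒  (1+1.3+1+1.2 − 4φ)·1 = 3.1
φ = (4.500 − 3.1/1) / 4 = 0.35 in/h.

φ ≈ 0.35 in/h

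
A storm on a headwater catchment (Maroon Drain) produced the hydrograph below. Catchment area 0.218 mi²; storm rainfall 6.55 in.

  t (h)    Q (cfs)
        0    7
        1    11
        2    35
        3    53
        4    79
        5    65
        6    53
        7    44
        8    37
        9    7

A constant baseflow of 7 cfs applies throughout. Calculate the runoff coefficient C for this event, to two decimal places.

ΣQ_DR = 321.0 cfs; V = ΣQ_DR·Δt = 1.156 × 10^6 ft³.
Runoff depth d = V / A = 2.282 in.
C = d / P = 2.282 / 6.55 = 0.35.

C ≈ 0.35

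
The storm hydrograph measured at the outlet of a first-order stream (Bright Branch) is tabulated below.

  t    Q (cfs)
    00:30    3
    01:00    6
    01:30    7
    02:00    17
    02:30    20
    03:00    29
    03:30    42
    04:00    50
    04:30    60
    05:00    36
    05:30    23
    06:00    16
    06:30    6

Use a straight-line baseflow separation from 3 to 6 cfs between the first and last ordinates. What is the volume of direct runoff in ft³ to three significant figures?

Direct-runoff ordinates (Q − Q_b): 0.00, 2.75, 3.50, 13.25, 16.00, 24.75, 37.50, 45.25, 55.00, 30.75, 17.50, 10.25, 0.00 cfs.
ΣQ_DR = 256.5 cfs.
With Δt = 0.5 h = 1800 s, V = ΣQ_DR · Δt = 256.5 × 1800 = 4.62 × 10^5 ft³.

V ≈ 4.62 × 10^5 ft³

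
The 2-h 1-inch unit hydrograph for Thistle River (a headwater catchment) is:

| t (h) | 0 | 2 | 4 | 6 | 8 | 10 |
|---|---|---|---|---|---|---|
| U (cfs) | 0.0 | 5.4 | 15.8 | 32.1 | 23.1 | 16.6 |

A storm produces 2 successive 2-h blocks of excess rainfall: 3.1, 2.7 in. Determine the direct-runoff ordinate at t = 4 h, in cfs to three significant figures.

Q ≈ 63.6 cfs

By discrete convolution, Q_j = Σ (P_i / 1 in) · U_{j−i}.
At t = 4 h (j=2): Q = (3.1/1)·15.8 + (2.7/1)·5.4 = 63.6 cfs.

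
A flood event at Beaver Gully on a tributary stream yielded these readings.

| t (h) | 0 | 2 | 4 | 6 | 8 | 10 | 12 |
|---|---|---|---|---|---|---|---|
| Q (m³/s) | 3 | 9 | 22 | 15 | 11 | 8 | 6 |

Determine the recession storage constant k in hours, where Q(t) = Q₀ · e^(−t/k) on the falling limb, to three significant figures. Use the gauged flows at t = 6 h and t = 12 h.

k ≈ 6.55 h

On the falling limb, Q drops from 15 to 6 m³/s between t = 6 h and t = 12 h (Δt = 6 h).
k = −Δt / ln(Q₂/Q₁) = −6 / ln(6/15) = 6.55 h.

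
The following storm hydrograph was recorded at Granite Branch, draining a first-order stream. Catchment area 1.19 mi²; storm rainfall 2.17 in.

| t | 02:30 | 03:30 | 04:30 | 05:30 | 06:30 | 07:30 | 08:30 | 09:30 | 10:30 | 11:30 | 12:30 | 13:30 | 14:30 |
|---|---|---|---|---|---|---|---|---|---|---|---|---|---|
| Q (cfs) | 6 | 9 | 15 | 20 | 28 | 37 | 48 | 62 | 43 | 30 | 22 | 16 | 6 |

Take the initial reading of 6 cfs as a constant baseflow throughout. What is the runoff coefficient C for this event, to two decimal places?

C ≈ 0.16

ΣQ_DR = 264.0 cfs; V = ΣQ_DR·Δt = 9.504 × 10^5 ft³.
Runoff depth d = V / A = 0.3438 in.
C = d / P = 0.3438 / 2.17 = 0.16.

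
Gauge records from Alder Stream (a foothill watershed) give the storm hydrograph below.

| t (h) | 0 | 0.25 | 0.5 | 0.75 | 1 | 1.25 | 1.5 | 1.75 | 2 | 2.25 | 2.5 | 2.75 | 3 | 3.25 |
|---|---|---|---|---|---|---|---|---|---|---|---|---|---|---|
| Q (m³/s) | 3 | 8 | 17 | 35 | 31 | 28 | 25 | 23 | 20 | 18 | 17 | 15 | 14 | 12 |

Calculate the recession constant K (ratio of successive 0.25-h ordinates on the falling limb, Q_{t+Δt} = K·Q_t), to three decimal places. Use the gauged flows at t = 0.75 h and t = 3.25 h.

K ≈ 0.898

Using the recession-limb readings at t = 0.75 h and t = 3.25 h: Q falls from 35 to 12 m³/s over 10 intervals.
K = (Q₂/Q₁)^(1/10) = (12/35)^(1/10) = 0.898.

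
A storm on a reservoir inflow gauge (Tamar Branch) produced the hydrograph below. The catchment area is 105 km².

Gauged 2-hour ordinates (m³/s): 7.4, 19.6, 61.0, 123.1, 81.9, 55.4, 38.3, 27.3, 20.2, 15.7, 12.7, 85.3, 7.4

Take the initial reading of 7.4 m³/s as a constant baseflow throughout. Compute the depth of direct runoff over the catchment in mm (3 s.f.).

Direct runoff: 0.0, 12.2, 53.6, 115.7, 74.5, 48.0, 30.9, 19.9, 12.8, 8.3, 5.3, 77.9, 0.0 m³/s; ΣQ_DR = 459.1 m³/s.
V = ΣQ_DR · Δt = 459.1 × 7200 s = 3.306 × 10^6 m³.
Over A = 105 km², depth = V / A = 31.5 mm.

d ≈ 31.5 mm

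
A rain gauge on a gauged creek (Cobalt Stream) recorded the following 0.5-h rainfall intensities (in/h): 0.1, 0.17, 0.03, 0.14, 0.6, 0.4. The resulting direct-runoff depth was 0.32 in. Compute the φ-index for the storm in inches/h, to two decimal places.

Only the 2 blocks with intensity above φ contribute runoff: 0.6, 0.4 in/h.
Σ(I−φ)·Δt = d  ⇒  (0.6+0.4 − 2φ)·0.5 = 0.32
φ = (1.000 − 0.32/0.5) / 2 = 0.18 in/h.

φ ≈ 0.18 in/h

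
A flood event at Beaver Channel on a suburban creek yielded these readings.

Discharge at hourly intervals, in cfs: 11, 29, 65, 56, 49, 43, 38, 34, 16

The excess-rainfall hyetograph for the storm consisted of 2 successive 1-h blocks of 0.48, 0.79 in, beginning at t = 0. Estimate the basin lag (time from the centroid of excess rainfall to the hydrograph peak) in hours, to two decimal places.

Centroid of excess rainfall: t_c = Σ P_i·t̄_i / ΣP_i = 1.1220 h (block centres at 0.5, 1.5 h).
Hydrograph peak occurs at t = 2 h, so basin lag t_L = 2 − 1.1220 = 0.88 h.

t_L ≈ 0.88 h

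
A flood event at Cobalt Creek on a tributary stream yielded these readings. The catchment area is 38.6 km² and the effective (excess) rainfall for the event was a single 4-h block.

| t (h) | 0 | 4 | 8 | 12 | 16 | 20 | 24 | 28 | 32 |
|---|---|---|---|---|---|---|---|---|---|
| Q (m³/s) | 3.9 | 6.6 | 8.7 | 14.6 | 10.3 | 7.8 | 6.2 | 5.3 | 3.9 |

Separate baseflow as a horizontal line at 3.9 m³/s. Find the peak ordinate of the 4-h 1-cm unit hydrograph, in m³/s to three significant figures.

Direct runoff: 0.0, 2.7, 4.8, 10.7, 6.4, 3.9, 2.3, 1.4, 0.0 m³/s; ΣQ_DR = 32.20 m³/s, peak = 10.7 m³/s.
Runoff depth d = ΣQ_DR·Δt / A = 32.20 × 14400 / (38.6 km²) = 12.01 mm.
The 1-cm UH is the DRH scaled by (10 mm)/d, so U_p = 10.7 × 10/12.01 = 8.91 m³/s.

U_p ≈ 8.91 m³/s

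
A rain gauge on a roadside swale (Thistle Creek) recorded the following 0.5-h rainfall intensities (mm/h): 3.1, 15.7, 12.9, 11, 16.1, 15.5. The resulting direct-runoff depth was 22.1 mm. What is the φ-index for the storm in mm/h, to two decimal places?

Only the 5 blocks with intensity above φ contribute runoff: 15.7, 12.9, 11, 16.1, 15.5 mm/h.
Σ(I−φ)·Δt = d  ⇒  (15.7+12.9+11+16.1+15.5 − 5φ)·0.5 = 22.1
φ = (71.20 − 22.1/0.5) / 5 = 5.40 mm/h.

φ ≈ 5.40 mm/h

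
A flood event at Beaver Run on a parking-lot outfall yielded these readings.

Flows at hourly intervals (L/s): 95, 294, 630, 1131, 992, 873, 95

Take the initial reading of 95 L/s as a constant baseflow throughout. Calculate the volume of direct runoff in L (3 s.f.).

V ≈ 1.24 × 10^7 L

Direct-runoff ordinates (Q − Q_b): 0.0, 199.0, 535.0, 1036.0, 897.0, 778.0, 0.0 L/s.
ΣQ_DR = 3445 L/s.
With Δt = 1 h = 3600 s, V = ΣQ_DR · Δt = 3445 × 3600 = 1.24 × 10^7 L.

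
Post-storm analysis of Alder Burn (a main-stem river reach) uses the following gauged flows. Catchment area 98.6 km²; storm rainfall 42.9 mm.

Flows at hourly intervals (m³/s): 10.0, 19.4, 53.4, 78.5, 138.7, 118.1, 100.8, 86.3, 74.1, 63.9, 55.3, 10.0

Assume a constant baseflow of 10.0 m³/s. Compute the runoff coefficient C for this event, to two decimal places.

ΣQ_DR = 688.5 m³/s; V = ΣQ_DR·Δt = 2.479 × 10^6 m³.
Runoff depth d = V / A = 25.14 mm.
C = d / P = 25.14 / 42.9 = 0.59.

C ≈ 0.59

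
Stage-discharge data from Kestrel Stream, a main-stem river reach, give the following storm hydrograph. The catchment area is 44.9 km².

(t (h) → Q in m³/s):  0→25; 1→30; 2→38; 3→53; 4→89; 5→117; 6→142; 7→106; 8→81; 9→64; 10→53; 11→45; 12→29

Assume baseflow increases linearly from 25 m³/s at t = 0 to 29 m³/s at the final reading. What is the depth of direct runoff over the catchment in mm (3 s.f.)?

Direct runoff: 0.00, 4.67, 12.33, 27.00, 62.67, 90.33, 115.00, 78.67, 53.33, 36.00, 24.67, 16.33, 0.00 m³/s; ΣQ_DR = 521.0 m³/s.
V = ΣQ_DR · Δt = 521.0 × 3600 s = 1.876 × 10^6 m³.
Over A = 44.9 km², depth = V / A = 41.8 mm.

d ≈ 41.8 mm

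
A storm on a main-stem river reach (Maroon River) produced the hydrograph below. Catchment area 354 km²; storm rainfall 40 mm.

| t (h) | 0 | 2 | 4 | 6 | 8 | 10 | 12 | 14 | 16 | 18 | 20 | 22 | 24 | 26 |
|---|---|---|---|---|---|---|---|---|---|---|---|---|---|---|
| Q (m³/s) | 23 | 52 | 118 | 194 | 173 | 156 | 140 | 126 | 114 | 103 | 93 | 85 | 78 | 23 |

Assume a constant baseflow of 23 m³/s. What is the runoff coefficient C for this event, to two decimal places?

ΣQ_DR = 1156 m³/s; V = ΣQ_DR·Δt = 8.323 × 10^6 m³.
Runoff depth d = V / A = 23.51 mm.
C = d / P = 23.51 / 40 = 0.59.

C ≈ 0.59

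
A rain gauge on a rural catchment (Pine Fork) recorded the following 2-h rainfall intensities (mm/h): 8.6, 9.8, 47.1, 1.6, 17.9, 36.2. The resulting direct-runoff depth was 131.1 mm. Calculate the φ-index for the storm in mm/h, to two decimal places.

φ ≈ 11.88 mm/h

Only the 3 blocks with intensity above φ contribute runoff: 47.1, 17.9, 36.2 mm/h.
Σ(I−φ)·Δt = d  ⇒  (47.1+17.9+36.2 − 3φ)·2 = 131.1
φ = (101.2 − 131.1/2) / 3 = 11.88 mm/h.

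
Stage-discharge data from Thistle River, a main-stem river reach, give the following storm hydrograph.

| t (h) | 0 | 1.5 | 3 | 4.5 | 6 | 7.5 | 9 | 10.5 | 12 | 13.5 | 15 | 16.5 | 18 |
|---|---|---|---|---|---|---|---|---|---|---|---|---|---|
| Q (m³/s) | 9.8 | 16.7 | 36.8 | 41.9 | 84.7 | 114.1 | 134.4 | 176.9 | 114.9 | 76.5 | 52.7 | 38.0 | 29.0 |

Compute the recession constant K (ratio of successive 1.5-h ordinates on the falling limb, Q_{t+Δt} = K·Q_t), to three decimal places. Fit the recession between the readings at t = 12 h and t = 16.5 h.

K ≈ 0.692

Using the recession-limb readings at t = 12 h and t = 16.5 h: Q falls from 114.9 to 38.0 m³/s over 3 intervals.
K = (Q₂/Q₁)^(1/3) = (38.0/114.9)^(1/3) = 0.692.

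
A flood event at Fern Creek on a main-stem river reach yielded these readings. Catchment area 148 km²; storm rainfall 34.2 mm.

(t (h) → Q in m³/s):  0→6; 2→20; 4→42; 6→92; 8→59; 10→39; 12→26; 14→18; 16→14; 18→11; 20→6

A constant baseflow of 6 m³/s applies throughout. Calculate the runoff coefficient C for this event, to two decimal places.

C ≈ 0.38

ΣQ_DR = 267.0 m³/s; V = ΣQ_DR·Δt = 1.922 × 10^6 m³.
Runoff depth d = V / A = 12.99 mm.
C = d / P = 12.99 / 34.2 = 0.38.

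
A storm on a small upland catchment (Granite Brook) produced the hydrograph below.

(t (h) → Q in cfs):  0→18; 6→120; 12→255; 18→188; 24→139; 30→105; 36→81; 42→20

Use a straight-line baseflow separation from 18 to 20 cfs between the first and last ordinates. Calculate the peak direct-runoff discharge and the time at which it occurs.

Q_p = 236.43 cfs at t = 12 h

Subtracting baseflow gives direct-runoff ordinates: 0.00, 101.71, 236.43, 169.14, 119.86, 85.57, 61.29, 0.00 cfs.
The maximum is 236.43 cfs, occurring at the reading for t = 12 h.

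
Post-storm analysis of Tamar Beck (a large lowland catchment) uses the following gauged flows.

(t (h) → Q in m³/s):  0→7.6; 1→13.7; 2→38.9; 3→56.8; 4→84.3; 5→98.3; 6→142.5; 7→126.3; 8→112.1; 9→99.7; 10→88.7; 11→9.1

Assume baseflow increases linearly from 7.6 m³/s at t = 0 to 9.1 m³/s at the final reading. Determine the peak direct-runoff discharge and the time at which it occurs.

Subtracting baseflow gives direct-runoff ordinates: 0.00, 5.96, 31.03, 48.79, 76.15, 90.02, 134.08, 117.75, 103.41, 90.87, 79.74, 0.00 m³/s.
The maximum is 134.08 m³/s, occurring at the reading for t = 6 h.

Q_p = 134.08 m³/s at t = 6 h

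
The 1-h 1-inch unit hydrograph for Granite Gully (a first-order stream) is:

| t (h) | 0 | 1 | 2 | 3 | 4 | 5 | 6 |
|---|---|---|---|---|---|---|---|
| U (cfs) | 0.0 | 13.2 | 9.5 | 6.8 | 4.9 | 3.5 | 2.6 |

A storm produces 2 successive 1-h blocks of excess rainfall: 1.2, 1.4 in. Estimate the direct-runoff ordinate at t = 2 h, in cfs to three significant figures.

Q ≈ 29.9 cfs

By discrete convolution, Q_j = Σ (P_i / 1 in) · U_{j−i}.
At t = 2 h (j=2): Q = (1.2/1)·9.5 + (1.4/1)·13.2 = 29.9 cfs.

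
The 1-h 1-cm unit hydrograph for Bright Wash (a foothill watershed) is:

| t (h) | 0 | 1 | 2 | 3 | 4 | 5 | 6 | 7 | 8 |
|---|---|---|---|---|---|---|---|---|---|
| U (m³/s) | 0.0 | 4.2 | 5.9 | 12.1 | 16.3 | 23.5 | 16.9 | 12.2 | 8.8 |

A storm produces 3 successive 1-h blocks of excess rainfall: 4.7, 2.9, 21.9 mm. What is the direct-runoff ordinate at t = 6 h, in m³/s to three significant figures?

Q ≈ 50.5 m³/s

By discrete convolution, Q_j = Σ (P_i / 10 mm) · U_{j−i}.
At t = 6 h (j=6): Q = (4.7/10)·16.9 + (2.9/10)·23.5 + (21.9/10)·16.3 = 50.5 m³/s.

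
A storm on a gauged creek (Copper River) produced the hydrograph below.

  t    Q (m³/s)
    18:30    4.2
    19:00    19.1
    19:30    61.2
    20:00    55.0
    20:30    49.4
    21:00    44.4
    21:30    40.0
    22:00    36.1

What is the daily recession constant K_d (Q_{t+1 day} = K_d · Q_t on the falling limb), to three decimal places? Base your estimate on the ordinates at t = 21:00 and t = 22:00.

K_d ≈ 0.007

Between t = 21:00 and t = 22:00 the flow falls from 44.4 to 36.1 m³/s over 2×0.5 h = 1 h.
Per-interval ratio K = (36.1/44.4)^(1/2) = 0.9017; K_d = K^(24/0.5) = 0.007.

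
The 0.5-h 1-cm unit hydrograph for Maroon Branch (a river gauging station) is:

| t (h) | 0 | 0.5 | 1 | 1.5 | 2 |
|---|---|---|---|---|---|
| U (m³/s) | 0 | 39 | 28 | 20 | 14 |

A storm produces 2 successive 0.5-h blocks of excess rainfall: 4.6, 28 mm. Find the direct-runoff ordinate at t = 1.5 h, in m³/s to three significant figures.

By discrete convolution, Q_j = Σ (P_i / 10 mm) · U_{j−i}.
At t = 1.5 h (j=3): Q = (4.6/10)·20 + (28/10)·28 = 87.6 m³/s.

Q ≈ 87.6 m³/s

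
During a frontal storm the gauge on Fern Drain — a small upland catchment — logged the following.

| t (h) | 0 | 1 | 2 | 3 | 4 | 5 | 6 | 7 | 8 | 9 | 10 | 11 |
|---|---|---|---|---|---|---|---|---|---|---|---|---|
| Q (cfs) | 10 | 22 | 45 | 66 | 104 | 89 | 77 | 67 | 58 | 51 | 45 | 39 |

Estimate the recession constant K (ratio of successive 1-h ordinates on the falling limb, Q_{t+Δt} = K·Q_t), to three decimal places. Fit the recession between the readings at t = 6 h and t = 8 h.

Using the recession-limb readings at t = 6 h and t = 8 h: Q falls from 77 to 58 cfs over 2 intervals.
K = (Q₂/Q₁)^(1/2) = (58/77)^(1/2) = 0.868.

K ≈ 0.868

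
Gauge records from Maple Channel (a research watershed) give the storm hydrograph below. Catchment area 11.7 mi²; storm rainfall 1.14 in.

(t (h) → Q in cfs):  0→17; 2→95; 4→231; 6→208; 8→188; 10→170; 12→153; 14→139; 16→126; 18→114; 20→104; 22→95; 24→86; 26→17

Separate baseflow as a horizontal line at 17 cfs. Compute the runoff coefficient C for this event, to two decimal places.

ΣQ_DR = 1505 cfs; V = ΣQ_DR·Δt = 1.084 × 10^7 ft³.
Runoff depth d = V / A = 0.3987 in.
C = d / P = 0.3987 / 1.14 = 0.35.

C ≈ 0.35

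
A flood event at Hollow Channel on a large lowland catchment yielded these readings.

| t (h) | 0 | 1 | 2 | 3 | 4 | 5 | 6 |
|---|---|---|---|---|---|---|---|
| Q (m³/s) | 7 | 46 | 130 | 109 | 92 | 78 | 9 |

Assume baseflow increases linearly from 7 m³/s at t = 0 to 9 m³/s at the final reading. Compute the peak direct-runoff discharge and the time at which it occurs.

Subtracting baseflow gives direct-runoff ordinates: 0.00, 38.67, 122.33, 101.00, 83.67, 69.33, 0.00 m³/s.
The maximum is 122.33 m³/s, occurring at the reading for t = 2 h.

Q_p = 122.33 m³/s at t = 2 h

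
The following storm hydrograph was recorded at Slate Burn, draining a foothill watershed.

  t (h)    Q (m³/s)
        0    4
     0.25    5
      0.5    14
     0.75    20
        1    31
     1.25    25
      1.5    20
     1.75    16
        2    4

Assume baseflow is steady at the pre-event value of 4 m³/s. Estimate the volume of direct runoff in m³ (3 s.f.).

Direct-runoff ordinates (Q − Q_b): 0.0, 1.0, 10.0, 16.0, 27.0, 21.0, 16.0, 12.0, 0.0 m³/s.
ΣQ_DR = 103.0 m³/s.
With Δt = 0.25 h = 900 s, V = ΣQ_DR · Δt = 103.0 × 900 = 92700 m³.

V ≈ 92700 m³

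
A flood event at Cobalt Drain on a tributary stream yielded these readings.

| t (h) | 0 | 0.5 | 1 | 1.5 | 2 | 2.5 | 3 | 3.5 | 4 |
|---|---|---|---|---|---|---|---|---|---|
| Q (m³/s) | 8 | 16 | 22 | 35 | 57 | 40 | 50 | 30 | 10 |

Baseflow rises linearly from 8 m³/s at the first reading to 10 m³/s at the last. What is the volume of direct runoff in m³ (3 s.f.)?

Direct-runoff ordinates (Q − Q_b): 0.00, 7.75, 13.50, 26.25, 48.00, 30.75, 40.50, 20.25, 0.00 m³/s.
ΣQ_DR = 187.0 m³/s.
With Δt = 0.5 h = 1800 s, V = ΣQ_DR · Δt = 187.0 × 1800 = 3.37 × 10^5 m³.

V ≈ 3.37 × 10^5 m³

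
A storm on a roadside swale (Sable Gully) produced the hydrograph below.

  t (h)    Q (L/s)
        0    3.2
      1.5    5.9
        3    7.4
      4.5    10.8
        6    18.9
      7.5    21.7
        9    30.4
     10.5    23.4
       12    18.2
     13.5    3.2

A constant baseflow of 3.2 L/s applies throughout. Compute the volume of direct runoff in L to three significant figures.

Direct-runoff ordinates (Q − Q_b): 0.0, 2.7, 4.2, 7.6, 15.7, 18.5, 27.2, 20.2, 15.0, 0.0 L/s.
ΣQ_DR = 111.1 L/s.
With Δt = 1.5 h = 5400 s, V = ΣQ_DR · Δt = 111.1 × 5400 = 6.00 × 10^5 L.

V ≈ 6.00 × 10^5 L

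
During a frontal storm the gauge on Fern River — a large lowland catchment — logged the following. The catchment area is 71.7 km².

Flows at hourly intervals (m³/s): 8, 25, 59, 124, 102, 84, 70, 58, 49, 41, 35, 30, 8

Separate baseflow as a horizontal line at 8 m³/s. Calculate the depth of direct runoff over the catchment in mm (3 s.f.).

d ≈ 29.6 mm

Direct runoff: 0.0, 17.0, 51.0, 116.0, 94.0, 76.0, 62.0, 50.0, 41.0, 33.0, 27.0, 22.0, 0.0 m³/s; ΣQ_DR = 589.0 m³/s.
V = ΣQ_DR · Δt = 589.0 × 3600 s = 2.120 × 10^6 m³.
Over A = 71.7 km², depth = V / A = 29.6 mm.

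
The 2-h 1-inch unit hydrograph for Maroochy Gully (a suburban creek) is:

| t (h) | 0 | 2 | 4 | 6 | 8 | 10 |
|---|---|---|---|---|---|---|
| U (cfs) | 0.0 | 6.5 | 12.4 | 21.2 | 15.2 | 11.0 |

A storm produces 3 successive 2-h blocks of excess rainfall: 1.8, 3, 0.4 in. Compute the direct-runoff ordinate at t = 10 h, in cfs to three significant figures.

Q ≈ 73.9 cfs

By discrete convolution, Q_j = Σ (P_i / 1 in) · U_{j−i}.
At t = 10 h (j=5): Q = (1.8/1)·11.0 + (3/1)·15.2 + (0.4/1)·21.2 = 73.9 cfs.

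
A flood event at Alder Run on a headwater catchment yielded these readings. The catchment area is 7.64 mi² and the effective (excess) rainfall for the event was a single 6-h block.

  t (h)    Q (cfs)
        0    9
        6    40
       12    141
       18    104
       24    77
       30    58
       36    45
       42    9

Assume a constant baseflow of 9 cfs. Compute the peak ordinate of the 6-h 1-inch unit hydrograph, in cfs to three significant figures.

U_p ≈ 264 cfs

Direct runoff: 0.0, 31.0, 132.0, 95.0, 68.0, 49.0, 36.0, 0.0 cfs; ΣQ_DR = 411.0 cfs, peak = 132.0 cfs.
Runoff depth d = ΣQ_DR·Δt / A = 411.0 × 21600 / (7.64 mi²) = 0.5002 in.
The 1-inch UH is the DRH scaled by (1 in)/d, so U_p = 132.0 × 1/0.5002 = 264 cfs.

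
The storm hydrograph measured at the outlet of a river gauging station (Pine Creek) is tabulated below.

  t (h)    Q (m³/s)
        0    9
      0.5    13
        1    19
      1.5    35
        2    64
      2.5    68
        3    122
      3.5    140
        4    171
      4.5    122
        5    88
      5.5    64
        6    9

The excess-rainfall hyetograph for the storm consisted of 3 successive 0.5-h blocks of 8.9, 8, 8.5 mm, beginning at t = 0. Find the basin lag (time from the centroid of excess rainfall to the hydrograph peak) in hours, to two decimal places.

Centroid of excess rainfall: t_c = Σ P_i·t̄_i / ΣP_i = 0.7421 h (block centres at 0.25, 0.75, 1.25 h).
Hydrograph peak occurs at t = 4 h, so basin lag t_L = 4 − 0.7421 = 3.26 h.

t_L ≈ 3.26 h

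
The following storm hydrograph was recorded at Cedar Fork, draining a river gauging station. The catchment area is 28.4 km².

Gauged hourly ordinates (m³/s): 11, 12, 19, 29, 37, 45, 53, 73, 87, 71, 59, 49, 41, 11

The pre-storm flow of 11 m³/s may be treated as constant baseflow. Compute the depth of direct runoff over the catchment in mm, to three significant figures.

Direct runoff: 0.0, 1.0, 8.0, 18.0, 26.0, 34.0, 42.0, 62.0, 76.0, 60.0, 48.0, 38.0, 30.0, 0.0 m³/s; ΣQ_DR = 443.0 m³/s.
V = ΣQ_DR · Δt = 443.0 × 3600 s = 1.595 × 10^6 m³.
Over A = 28.4 km², depth = V / A = 56.2 mm.

d ≈ 56.2 mm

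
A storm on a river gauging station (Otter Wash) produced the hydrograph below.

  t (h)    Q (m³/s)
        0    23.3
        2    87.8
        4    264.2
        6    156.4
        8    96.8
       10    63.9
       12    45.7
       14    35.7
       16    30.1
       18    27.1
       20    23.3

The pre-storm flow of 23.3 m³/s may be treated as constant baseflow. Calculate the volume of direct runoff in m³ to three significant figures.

V ≈ 4.31 × 10^6 m³

Direct-runoff ordinates (Q − Q_b): 0.0, 64.5, 240.9, 133.1, 73.5, 40.6, 22.4, 12.4, 6.8, 3.8, 0.0 m³/s.
ΣQ_DR = 598.0 m³/s.
With Δt = 2 h = 7200 s, V = ΣQ_DR · Δt = 598.0 × 7200 = 4.31 × 10^6 m³.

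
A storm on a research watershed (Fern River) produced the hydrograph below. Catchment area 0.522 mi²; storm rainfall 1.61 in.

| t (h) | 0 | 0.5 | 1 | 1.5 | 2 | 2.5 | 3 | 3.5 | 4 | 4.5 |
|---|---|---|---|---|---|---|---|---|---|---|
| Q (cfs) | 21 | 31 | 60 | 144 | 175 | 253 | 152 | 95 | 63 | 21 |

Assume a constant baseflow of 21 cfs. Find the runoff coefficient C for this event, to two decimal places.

C ≈ 0.74

ΣQ_DR = 805.0 cfs; V = ΣQ_DR·Δt = 1.449 × 10^6 ft³.
Runoff depth d = V / A = 1.195 in.
C = d / P = 1.195 / 1.61 = 0.74.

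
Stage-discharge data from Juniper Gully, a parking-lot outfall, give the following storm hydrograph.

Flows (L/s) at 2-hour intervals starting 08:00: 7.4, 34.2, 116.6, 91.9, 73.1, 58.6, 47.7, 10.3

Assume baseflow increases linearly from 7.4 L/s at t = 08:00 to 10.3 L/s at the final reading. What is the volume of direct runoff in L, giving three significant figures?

V ≈ 2.66 × 10^6 L

Direct-runoff ordinates (Q − Q_b): 0.00, 26.39, 108.37, 83.26, 64.04, 49.13, 37.81, 0.00 L/s.
ΣQ_DR = 369.0 L/s.
With Δt = 2 h = 7200 s, V = ΣQ_DR · Δt = 369.0 × 7200 = 2.66 × 10^6 L.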